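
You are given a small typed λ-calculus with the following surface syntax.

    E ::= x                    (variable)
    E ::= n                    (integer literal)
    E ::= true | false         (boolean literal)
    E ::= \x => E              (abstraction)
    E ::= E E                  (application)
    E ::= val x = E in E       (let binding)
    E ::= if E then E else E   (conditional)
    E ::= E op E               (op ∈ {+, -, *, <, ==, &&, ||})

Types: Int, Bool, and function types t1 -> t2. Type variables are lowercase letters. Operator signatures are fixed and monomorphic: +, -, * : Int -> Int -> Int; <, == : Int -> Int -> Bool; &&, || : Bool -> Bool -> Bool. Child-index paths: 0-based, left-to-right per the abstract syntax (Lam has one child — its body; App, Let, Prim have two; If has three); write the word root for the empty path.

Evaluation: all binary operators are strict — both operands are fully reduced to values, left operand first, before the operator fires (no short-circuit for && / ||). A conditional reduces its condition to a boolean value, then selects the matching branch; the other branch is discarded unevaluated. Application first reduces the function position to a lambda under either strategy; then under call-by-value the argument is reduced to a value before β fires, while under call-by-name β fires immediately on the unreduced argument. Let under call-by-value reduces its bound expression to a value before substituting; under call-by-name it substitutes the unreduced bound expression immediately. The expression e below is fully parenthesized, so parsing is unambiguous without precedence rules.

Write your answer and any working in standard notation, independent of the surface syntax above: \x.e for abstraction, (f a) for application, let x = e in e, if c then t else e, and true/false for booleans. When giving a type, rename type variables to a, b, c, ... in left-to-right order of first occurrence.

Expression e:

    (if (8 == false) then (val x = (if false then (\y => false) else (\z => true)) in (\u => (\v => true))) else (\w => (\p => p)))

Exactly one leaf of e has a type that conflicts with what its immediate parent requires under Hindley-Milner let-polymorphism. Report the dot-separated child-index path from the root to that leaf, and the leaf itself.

Answer: 0.1 : false

Trace:
  unify Int ~ Int
  unify Bool ~ Int
  FAIL: mismatch Bool ~ Int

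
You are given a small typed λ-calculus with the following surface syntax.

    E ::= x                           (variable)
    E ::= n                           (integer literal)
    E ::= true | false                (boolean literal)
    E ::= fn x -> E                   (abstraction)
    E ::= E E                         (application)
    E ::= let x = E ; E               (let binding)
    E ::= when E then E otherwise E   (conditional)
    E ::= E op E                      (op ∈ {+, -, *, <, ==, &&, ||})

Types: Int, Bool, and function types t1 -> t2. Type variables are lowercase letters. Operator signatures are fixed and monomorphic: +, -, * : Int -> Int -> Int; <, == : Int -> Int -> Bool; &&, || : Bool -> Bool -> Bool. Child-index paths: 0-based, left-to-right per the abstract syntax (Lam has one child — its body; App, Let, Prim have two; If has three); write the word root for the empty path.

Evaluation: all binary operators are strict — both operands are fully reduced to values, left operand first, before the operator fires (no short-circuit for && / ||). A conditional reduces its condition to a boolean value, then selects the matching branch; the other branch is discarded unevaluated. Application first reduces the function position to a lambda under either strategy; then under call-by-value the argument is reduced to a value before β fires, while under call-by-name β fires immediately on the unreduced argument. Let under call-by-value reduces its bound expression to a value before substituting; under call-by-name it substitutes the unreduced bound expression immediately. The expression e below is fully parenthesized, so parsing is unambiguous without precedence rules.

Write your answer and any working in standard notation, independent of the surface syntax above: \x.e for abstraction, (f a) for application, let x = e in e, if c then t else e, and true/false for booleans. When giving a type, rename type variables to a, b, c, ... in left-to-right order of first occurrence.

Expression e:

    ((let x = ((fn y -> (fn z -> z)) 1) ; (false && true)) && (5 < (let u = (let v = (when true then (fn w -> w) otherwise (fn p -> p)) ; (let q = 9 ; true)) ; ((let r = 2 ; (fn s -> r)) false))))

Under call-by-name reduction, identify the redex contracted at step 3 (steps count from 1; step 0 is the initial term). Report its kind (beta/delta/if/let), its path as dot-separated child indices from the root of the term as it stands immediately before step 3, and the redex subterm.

Answer: let at 1.1 : (let u = (let v = (if true then (\w.w) else (\p.p)) in (let q = 9 in true)) in ((let r = 2 in (\s.r)) false))

Trace:
step 0: ((let x = ((\y.(\z.z)) 1) in (false && true)) && (5 < (let u = (let v = (if true then (\w.w) else (\p.p)) in (let q = 9 in true)) in ((let r = 2 in (\s.r)) false))))
step 1: [let@0] ((false && true) && (5 < (let u = (let v = (if true then (\w.w) else (\p.p)) in (let q = 9 in true)) in ((let r = 2 in (\s.r)) false))))
step 2: [delta@0] (false && (5 < (let u = (let v = (if true then (\w.w) else (\p.p)) in (let q = 9 in true)) in ((let r = 2 in (\s.r)) false))))
step 3: [let@1.1] (false && (5 < ((let r = 2 in (\s.r)) false)))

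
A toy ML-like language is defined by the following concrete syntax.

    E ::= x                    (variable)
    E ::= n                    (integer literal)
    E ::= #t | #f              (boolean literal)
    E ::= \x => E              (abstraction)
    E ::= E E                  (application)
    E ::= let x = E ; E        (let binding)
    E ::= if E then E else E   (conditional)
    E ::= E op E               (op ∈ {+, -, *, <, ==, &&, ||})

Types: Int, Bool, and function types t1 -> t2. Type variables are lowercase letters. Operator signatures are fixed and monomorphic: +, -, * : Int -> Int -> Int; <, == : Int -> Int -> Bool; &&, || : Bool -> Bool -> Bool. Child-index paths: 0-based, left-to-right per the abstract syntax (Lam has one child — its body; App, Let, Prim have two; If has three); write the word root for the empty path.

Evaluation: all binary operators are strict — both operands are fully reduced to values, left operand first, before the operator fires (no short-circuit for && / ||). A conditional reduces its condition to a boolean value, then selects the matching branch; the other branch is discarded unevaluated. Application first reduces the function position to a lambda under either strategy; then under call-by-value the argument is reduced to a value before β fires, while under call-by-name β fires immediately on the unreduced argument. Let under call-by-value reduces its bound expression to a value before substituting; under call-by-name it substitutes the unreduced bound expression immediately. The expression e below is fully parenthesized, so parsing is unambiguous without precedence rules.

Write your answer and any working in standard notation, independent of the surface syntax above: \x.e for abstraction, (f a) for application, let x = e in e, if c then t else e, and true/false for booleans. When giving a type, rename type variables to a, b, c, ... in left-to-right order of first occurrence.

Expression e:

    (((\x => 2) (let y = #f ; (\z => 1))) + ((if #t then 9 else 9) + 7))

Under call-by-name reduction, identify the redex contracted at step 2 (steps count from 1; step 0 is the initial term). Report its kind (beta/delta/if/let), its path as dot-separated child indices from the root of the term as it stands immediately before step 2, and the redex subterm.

Trace:
step 0: (((\x.2) (let y = false in (\z.1))) + ((if true then 9 else 9) + 7))
step 1: [beta@0] (2 + ((if true then 9 else 9) + 7))
step 2: [if@1.0] (2 + (9 + 7))

Answer: if at 1.0 : (if true then 9 else 9)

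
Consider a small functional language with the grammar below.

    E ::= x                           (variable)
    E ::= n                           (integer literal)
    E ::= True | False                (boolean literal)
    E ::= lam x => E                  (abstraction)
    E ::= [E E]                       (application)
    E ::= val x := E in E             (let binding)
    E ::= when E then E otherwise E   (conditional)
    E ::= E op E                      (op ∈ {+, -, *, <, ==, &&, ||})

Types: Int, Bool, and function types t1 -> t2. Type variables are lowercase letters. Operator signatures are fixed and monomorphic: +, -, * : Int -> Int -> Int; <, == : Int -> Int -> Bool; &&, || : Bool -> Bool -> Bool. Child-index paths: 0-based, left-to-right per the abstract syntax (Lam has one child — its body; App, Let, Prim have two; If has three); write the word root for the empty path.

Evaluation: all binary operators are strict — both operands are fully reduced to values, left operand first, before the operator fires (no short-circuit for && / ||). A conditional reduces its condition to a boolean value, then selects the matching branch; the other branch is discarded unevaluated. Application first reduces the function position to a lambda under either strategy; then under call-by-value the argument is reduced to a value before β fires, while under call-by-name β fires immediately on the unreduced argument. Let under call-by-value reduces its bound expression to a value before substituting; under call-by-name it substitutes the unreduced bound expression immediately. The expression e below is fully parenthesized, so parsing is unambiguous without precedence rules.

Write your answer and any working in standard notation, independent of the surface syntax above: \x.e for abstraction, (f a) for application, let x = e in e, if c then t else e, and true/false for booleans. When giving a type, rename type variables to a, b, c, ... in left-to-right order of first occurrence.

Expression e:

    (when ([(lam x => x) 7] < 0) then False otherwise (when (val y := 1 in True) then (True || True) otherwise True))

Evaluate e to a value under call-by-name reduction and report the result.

Answer: true

Trace:
step 0: (if (((\x.x) 7) < 0) then false else (if (let y = 1 in true) then (true || true) else true))
step 1: [beta@0.0] (if (7 < 0) then false else (if (let y = 1 in true) then (true || true) else true))
step 2: [delta@0] (if false then false else (if (let y = 1 in true) then (true || true) else true))
step 3: [if@root] (if (let y = 1 in true) then (true || true) else true)
step 4: [let@0] (if true then (true || true) else true)
step 5: [if@root] (true || true)
step 6: [delta@root] true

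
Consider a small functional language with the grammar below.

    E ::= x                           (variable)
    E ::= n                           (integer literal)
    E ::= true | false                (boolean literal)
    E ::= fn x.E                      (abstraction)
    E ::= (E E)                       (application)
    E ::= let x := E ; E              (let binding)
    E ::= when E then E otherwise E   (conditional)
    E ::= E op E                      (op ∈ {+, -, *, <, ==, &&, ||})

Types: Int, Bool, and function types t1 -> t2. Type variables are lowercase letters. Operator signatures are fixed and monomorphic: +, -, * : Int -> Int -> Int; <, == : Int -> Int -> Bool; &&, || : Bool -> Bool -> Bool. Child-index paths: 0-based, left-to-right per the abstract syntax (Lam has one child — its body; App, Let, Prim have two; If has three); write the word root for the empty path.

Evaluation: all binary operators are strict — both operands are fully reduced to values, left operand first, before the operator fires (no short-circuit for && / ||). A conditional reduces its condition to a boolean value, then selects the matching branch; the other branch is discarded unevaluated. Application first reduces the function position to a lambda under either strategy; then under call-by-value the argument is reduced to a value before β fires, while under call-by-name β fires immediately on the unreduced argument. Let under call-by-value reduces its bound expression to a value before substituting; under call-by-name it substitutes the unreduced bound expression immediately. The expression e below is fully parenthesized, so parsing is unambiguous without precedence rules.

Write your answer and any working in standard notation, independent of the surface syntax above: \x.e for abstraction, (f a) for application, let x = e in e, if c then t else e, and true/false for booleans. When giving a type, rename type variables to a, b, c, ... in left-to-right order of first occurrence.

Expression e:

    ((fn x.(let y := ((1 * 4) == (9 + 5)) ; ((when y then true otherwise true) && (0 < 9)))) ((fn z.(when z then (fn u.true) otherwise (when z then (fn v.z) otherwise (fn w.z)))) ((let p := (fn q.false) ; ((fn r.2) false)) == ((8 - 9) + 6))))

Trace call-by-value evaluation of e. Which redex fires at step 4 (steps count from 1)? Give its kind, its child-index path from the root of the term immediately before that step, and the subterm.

Working:
step 0: ((\x.(let y = ((1 * 4) == (9 + 5)) in ((if y then true else true) && (0 < 9)))) ((\z.(if z then (\u.true) else (if z then (\v.z) else (\w.z)))) ((let p = (\q.false) in ((\r.2) false)) == ((8 - 9) + 6))))
step 1: [let@1.1.0] ((\x.(let y = ((1 * 4) == (9 + 5)) in ((if y then true else true) && (0 < 9)))) ((\z.(if z then (\u.true) else (if z then (\v.z) else (\w.z)))) (((\r.2) false) == ((8 - 9) + 6))))
step 2: [beta@1.1.0] ((\x.(let y = ((1 * 4) == (9 + 5)) in ((if y then true else true) && (0 < 9)))) ((\z.(if z then (\u.true) else (if z then (\v.z) else (\w.z)))) (2 == ((8 - 9) + 6))))
step 3: [delta@1.1.1.0] ((\x.(let y = ((1 * 4) == (9 + 5)) in ((if y then true else true) && (0 < 9)))) ((\z.(if z then (\u.true) else (if z then (\v.z) else (\w.z)))) (2 == (-1 + 6))))
step 4: [delta@1.1.1] ((\x.(let y = ((1 * 4) == (9 + 5)) in ((if y then true else true) && (0 < 9)))) ((\z.(if z then (\u.true) else (if z then (\v.z) else (\w.z)))) (2 == 5)))

Answer: delta at 1.1.1 : (-1 + 6)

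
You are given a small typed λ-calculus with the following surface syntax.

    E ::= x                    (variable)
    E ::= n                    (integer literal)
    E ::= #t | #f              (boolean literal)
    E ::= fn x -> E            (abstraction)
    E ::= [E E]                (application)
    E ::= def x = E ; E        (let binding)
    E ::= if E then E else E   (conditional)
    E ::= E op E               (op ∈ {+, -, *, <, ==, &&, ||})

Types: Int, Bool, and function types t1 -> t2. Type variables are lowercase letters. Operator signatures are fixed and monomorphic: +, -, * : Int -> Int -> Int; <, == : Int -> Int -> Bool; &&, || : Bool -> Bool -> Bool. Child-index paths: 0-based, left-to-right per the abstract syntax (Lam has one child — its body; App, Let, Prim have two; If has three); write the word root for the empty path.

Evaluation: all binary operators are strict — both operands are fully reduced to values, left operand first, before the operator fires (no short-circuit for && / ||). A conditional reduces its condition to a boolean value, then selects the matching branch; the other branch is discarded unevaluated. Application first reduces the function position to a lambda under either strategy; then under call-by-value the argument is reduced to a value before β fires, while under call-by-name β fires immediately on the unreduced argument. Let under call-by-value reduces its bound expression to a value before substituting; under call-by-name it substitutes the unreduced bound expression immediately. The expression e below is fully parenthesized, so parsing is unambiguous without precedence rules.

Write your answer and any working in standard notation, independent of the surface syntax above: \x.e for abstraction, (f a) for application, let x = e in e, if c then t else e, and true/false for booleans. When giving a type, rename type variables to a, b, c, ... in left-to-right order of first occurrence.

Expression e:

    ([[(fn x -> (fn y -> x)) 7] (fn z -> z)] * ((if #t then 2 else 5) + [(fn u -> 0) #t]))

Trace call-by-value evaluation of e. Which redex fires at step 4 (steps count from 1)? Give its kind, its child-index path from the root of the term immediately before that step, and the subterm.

Answer: beta at 1.1 : ((\u.0) true)

Derivation:
step 0: ((((\x.(\y.x)) 7) (\z.z)) * ((if true then 2 else 5) + ((\u.0) true)))
step 1: [beta@0.0] (((\y.7) (\z.z)) * ((if true then 2 else 5) + ((\u.0) true)))
step 2: [beta@0] (7 * ((if true then 2 else 5) + ((\u.0) true)))
step 3: [if@1.0] (7 * (2 + ((\u.0) true)))
step 4: [beta@1.1] (7 * (2 + 0))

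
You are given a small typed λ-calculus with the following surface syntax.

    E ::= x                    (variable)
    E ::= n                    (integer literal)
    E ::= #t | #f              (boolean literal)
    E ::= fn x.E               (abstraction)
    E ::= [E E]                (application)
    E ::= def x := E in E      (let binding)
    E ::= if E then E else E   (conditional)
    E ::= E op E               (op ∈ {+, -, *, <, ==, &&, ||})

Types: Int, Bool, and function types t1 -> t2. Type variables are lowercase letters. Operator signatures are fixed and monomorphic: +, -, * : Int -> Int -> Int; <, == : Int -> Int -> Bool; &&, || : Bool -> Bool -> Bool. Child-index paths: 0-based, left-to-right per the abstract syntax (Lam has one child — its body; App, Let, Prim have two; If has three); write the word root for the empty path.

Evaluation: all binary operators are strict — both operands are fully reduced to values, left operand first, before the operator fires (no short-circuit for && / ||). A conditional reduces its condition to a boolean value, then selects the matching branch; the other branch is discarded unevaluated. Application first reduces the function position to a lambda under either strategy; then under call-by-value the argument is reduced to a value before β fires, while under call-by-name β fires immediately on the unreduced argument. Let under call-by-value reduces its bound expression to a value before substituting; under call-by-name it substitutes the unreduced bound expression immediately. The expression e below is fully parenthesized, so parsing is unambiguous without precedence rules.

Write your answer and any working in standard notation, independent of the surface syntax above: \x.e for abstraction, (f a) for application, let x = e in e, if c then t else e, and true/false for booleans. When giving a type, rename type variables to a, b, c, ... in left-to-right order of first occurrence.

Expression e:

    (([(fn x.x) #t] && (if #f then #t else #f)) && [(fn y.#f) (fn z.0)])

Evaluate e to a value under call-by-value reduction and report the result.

Answer: false

Derivation:
step 0: ((((\x.x) true) && (if false then true else false)) && ((\y.false) (\z.0)))
step 1: [beta@0.0] ((true && (if false then true else false)) && ((\y.false) (\z.0)))
step 2: [if@0.1] ((true && false) && ((\y.false) (\z.0)))
step 3: [delta@0] (false && ((\y.false) (\z.0)))
step 4: [beta@1] (false && false)
step 5: [delta@root] false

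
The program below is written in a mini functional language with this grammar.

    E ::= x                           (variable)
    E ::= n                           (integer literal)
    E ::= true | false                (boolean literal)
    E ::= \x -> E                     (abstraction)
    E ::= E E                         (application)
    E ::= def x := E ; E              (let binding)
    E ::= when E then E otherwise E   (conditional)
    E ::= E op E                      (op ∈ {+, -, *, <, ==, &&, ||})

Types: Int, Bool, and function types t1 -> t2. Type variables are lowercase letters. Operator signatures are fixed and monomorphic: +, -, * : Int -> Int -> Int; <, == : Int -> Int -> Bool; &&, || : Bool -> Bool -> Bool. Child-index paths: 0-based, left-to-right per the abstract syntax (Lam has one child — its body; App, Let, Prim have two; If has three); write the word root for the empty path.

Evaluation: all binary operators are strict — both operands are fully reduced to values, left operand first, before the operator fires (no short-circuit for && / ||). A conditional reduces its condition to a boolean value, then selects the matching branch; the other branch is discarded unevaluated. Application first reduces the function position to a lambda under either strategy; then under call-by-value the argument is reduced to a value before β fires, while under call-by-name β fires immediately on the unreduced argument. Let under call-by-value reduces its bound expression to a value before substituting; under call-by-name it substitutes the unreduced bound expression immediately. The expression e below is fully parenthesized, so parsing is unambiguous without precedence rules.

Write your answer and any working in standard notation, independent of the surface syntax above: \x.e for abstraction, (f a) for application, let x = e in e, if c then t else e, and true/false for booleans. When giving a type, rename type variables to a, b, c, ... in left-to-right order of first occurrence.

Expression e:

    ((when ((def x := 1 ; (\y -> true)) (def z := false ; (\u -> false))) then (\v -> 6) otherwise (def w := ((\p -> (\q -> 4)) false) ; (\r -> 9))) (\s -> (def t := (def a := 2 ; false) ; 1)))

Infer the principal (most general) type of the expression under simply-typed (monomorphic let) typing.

Trace:
let x : Int
\y._ : a -> Bool
let z : Bool
\u._ : b -> Bool
  unify a -> Bool ~ (b -> Bool) -> c
  unify a ~ b -> Bool
  unify Bool ~ c
_ _ : Bool
  unify Bool ~ Bool
\v._ : d -> Int
\q._ : f -> Int
\p._ : e -> f -> Int
  unify e -> f -> Int ~ Bool -> g
  unify e ~ Bool
  unify f -> Int ~ g
_ _ : f -> Int
let w : f -> Int
\r._ : h -> Int
  unify d -> Int ~ h -> Int
  unify d ~ h
  unify Int ~ Int
let a : Int
let t : Bool
\s._ : i -> Int
  unify h -> Int ~ (i -> Int) -> j
  unify h ~ i -> Int
  unify Int ~ j
_ _ : Int

Answer: Int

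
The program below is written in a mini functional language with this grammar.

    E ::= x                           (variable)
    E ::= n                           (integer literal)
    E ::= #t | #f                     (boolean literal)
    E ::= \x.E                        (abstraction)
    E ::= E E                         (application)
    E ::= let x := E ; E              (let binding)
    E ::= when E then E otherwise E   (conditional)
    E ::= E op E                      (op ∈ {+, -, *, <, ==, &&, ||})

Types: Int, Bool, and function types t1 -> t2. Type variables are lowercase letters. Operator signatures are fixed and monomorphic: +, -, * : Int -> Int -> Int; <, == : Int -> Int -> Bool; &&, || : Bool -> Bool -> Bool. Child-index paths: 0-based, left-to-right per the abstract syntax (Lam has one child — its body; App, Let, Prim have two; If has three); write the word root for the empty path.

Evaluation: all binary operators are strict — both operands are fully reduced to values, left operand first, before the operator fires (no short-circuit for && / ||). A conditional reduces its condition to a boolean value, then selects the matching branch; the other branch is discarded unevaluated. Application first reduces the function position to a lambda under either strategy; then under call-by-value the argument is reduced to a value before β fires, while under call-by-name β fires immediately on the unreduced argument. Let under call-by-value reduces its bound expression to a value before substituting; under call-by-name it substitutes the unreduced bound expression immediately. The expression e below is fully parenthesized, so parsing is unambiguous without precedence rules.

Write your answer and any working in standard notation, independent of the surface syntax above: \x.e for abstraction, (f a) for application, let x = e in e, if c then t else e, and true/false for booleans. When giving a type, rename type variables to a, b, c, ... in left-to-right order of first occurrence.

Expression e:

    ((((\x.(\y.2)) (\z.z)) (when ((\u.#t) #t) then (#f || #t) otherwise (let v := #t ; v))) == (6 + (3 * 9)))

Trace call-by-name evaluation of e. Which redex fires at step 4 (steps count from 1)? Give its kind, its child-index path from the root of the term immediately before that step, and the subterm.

Derivation:
step 0: ((((\x.(\y.2)) (\z.z)) (if ((\u.true) true) then (false || true) else (let v = true in v))) == (6 + (3 * 9)))
step 1: [beta@0.0] (((\y.2) (if ((\u.true) true) then (false || true) else (let v = true in v))) == (6 + (3 * 9)))
step 2: [beta@0] (2 == (6 + (3 * 9)))
step 3: [delta@1.1] (2 == (6 + 27))
step 4: [delta@1] (2 == 33)

Answer: delta at 1 : (6 + 27)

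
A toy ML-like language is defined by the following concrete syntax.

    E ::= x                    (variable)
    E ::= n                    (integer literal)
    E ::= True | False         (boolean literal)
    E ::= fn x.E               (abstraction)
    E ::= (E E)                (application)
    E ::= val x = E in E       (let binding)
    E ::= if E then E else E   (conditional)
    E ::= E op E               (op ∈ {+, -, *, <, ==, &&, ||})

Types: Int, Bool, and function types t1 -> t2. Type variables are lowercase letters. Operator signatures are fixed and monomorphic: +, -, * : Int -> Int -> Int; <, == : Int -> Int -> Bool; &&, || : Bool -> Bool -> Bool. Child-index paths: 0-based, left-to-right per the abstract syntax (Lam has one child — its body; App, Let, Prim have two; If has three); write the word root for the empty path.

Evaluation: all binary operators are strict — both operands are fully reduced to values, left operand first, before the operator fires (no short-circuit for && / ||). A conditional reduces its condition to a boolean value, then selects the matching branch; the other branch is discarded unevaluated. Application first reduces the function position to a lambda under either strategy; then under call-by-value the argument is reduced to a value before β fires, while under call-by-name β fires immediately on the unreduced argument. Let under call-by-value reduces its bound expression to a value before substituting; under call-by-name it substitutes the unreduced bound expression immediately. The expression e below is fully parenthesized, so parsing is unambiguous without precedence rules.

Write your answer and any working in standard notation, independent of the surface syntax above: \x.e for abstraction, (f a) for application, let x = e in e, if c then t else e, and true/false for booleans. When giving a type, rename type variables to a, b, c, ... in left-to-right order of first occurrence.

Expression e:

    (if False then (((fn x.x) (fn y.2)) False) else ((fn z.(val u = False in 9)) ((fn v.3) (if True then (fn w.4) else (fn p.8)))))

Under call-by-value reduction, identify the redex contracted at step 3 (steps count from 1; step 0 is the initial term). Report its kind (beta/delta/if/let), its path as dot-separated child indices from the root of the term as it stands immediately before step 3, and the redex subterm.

Answer: beta at 1 : ((\v.3) (\w.4))

Trace:
step 0: (if false then (((\x.x) (\y.2)) false) else ((\z.(let u = false in 9)) ((\v.3) (if true then (\w.4) else (\p.8)))))
step 1: [if@root] ((\z.(let u = false in 9)) ((\v.3) (if true then (\w.4) else (\p.8))))
step 2: [if@1.1] ((\z.(let u = false in 9)) ((\v.3) (\w.4)))
step 3: [beta@1] ((\z.(let u = false in 9)) 3)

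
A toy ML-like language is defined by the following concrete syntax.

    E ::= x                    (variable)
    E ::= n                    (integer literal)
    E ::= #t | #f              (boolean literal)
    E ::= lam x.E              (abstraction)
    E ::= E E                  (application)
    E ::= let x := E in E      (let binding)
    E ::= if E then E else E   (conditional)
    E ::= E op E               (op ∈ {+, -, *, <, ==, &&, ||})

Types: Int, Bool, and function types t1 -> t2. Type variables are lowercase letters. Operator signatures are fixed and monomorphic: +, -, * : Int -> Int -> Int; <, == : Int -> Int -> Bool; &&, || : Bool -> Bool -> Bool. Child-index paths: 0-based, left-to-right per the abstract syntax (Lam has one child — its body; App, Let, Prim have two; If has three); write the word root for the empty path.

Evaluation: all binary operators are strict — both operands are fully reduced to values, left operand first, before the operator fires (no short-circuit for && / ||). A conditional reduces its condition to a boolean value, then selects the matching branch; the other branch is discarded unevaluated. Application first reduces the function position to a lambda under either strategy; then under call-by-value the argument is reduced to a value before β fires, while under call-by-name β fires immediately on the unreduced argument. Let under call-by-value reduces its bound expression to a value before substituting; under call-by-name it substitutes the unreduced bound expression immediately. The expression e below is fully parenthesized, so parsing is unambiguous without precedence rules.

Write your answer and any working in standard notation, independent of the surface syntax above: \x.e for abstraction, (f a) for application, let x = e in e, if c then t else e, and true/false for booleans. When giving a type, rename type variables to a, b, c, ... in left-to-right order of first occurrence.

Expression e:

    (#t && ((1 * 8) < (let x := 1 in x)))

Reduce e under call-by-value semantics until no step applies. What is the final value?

Answer: false

Derivation:
step 0: (true && ((1 * 8) < (let x = 1 in x)))
step 1: [delta@1.0] (true && (8 < (let x = 1 in x)))
step 2: [let@1.1] (true && (8 < 1))
step 3: [delta@1] (true && false)
step 4: [delta@root] false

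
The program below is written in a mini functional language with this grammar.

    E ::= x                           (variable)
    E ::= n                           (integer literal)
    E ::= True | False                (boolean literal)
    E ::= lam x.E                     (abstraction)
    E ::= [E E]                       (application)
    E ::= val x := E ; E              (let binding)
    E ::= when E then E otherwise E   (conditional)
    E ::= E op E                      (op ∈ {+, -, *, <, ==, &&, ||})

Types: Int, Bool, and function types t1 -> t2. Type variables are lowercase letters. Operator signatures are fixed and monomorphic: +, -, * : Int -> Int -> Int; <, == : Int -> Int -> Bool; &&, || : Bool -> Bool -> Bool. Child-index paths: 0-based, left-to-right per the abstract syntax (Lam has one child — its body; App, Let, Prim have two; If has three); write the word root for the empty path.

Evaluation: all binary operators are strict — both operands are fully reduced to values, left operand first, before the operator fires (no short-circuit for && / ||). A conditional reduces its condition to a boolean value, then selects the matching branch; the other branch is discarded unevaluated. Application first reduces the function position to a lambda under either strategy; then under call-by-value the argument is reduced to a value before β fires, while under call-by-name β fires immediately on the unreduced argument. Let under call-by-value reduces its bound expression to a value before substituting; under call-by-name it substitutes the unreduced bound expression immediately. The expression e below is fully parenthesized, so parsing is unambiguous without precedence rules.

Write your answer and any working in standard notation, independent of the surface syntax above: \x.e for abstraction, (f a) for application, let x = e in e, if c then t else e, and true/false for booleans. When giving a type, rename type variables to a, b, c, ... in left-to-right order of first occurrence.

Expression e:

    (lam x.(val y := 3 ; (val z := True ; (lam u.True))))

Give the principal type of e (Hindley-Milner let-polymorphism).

Answer: a -> b -> Bool

Working:
let y : Int
let z : Bool
\u._ : b -> Bool
\x._ : a -> b -> Bool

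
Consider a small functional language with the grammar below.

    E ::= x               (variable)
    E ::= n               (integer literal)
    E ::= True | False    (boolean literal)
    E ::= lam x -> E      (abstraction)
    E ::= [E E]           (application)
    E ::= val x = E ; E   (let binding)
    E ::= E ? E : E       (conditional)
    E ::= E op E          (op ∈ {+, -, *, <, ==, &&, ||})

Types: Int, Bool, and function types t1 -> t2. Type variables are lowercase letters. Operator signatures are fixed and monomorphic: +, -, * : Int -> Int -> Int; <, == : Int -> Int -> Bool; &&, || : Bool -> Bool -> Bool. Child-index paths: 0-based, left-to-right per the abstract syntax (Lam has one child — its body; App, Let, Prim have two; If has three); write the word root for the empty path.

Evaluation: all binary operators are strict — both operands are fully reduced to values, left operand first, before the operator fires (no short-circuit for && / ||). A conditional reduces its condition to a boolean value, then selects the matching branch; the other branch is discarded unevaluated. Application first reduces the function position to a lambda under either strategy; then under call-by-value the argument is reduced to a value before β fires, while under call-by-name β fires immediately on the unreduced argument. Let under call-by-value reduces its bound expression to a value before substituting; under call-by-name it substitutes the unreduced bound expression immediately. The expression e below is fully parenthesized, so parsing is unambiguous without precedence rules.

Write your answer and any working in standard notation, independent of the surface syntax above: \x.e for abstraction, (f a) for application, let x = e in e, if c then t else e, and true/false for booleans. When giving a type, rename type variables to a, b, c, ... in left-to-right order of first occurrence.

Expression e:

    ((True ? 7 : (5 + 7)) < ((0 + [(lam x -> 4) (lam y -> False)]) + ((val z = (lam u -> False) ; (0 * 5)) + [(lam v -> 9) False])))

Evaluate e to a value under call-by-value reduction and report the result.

Working:
step 0: ((if true then 7 else (5 + 7)) < ((0 + ((\x.4) (\y.false))) + ((let z = (\u.false) in (0 * 5)) + ((\v.9) false))))
step 1: [if@0] (7 < ((0 + ((\x.4) (\y.false))) + ((let z = (\u.false) in (0 * 5)) + ((\v.9) false))))
step 2: [beta@1.0.1] (7 < ((0 + 4) + ((let z = (\u.false) in (0 * 5)) + ((\v.9) false))))
step 3: [delta@1.0] (7 < (4 + ((let z = (\u.false) in (0 * 5)) + ((\v.9) false))))
step 4: [let@1.1.0] (7 < (4 + ((0 * 5) + ((\v.9) false))))
step 5: [delta@1.1.0] (7 < (4 + (0 + ((\v.9) false))))
step 6: [beta@1.1.1] (7 < (4 + (0 + 9)))
step 7: [delta@1.1] (7 < (4 + 9))
step 8: [delta@1] (7 < 13)
step 9: [delta@root] true

Answer: true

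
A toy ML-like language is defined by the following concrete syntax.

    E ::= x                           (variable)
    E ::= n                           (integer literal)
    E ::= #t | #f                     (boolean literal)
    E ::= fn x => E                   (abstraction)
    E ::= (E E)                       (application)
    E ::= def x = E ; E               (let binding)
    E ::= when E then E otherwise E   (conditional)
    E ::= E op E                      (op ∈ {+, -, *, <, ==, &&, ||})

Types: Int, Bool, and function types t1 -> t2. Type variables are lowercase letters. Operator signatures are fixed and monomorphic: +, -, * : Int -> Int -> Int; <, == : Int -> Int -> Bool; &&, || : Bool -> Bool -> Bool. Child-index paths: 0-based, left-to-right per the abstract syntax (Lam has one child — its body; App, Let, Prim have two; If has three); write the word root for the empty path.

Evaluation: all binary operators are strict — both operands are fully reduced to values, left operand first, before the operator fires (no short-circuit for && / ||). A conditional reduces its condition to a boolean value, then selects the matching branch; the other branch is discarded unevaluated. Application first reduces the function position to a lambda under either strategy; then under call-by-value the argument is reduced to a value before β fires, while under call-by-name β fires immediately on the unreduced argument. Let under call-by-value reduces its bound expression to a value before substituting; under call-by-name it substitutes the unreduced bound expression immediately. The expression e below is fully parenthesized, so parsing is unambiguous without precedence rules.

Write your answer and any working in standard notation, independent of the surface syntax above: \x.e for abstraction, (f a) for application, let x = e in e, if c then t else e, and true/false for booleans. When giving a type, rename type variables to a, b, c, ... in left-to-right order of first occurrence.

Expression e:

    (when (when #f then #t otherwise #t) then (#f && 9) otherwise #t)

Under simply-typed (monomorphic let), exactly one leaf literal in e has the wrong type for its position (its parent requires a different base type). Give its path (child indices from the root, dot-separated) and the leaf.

Answer: 1.1 : 9

Derivation:
  unify Bool ~ Bool
  unify Bool ~ Bool
  unify Bool ~ Bool
  unify Bool ~ Bool
  unify Int ~ Bool
  FAIL: mismatch Int ~ Bool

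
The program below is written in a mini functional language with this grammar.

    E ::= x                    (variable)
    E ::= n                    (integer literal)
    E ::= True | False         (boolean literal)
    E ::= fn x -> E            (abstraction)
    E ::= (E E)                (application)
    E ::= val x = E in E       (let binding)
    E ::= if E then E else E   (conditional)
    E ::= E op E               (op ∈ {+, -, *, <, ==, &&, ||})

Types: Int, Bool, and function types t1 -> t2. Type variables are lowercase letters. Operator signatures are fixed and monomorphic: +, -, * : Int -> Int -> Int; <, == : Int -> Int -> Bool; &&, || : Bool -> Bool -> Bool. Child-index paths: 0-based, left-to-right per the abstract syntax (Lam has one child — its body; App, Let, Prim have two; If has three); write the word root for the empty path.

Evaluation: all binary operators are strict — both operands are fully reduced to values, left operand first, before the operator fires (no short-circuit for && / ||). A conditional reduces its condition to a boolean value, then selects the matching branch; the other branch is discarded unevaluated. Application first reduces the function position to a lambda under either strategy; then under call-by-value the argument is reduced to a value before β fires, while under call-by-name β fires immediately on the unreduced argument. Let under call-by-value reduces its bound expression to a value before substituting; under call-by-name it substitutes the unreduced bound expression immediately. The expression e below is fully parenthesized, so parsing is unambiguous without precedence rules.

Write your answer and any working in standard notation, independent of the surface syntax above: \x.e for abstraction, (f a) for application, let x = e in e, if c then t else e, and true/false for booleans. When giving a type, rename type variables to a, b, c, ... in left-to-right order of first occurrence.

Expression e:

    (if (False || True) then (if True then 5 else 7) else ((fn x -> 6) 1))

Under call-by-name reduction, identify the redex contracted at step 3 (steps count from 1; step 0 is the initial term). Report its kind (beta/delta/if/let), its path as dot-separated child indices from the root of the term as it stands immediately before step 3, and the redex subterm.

Derivation:
step 0: (if (false || true) then (if true then 5 else 7) else ((\x.6) 1))
step 1: [delta@0] (if true then (if true then 5 else 7) else ((\x.6) 1))
step 2: [if@root] (if true then 5 else 7)
step 3: [if@root] 5

Answer: if at root : (if true then 5 else 7)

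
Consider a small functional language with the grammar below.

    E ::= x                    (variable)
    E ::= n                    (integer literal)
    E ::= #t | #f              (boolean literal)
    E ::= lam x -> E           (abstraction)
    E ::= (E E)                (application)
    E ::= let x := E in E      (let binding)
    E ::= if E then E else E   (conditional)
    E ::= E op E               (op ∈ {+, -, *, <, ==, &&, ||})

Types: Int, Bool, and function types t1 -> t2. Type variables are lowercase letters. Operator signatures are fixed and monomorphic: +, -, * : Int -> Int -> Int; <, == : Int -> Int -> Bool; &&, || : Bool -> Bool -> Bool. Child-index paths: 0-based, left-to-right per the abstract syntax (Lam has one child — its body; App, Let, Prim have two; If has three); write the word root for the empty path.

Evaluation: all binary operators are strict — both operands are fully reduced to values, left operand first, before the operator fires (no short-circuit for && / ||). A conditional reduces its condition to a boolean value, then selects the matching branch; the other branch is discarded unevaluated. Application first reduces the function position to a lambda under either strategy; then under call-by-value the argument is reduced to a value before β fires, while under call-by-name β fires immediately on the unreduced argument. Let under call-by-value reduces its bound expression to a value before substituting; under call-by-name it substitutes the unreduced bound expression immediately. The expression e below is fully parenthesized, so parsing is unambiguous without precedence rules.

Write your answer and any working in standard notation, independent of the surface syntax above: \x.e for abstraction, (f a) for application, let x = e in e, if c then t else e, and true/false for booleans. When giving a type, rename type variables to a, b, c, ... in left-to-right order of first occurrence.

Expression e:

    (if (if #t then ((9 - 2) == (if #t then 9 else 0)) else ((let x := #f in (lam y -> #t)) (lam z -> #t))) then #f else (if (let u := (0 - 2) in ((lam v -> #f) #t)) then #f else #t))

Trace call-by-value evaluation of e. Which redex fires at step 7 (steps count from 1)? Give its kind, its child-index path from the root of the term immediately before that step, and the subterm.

Trace:
step 0: (if (if true then ((9 - 2) == (if true then 9 else 0)) else ((let x = false in (\y.true)) (\z.true))) then false else (if (let u = (0 - 2) in ((\v.false) true)) then false else true))
step 1: [if@0] (if ((9 - 2) == (if true then 9 else 0)) then false else (if (let u = (0 - 2) in ((\v.false) true)) then false else true))
step 2: [delta@0.0] (if (7 == (if true then 9 else 0)) then false else (if (let u = (0 - 2) in ((\v.false) true)) then false else true))
step 3: [if@0.1] (if (7 == 9) then false else (if (let u = (0 - 2) in ((\v.false) true)) then false else true))
step 4: [delta@0] (if false then false else (if (let u = (0 - 2) in ((\v.false) true)) then false else true))
step 5: [if@root] (if (let u = (0 - 2) in ((\v.false) true)) then false else true)
step 6: [delta@0.0] (if (let u = -2 in ((\v.false) true)) then false else true)
step 7: [let@0] (if ((\v.false) true) then false else true)

Answer: let at 0 : (let u = -2 in ((\v.false) true))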